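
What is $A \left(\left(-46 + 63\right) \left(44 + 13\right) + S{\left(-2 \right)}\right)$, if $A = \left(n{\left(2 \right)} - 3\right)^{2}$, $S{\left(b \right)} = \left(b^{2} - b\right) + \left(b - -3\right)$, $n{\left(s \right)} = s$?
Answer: $976$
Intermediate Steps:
$S{\left(b \right)} = 3 + b^{2}$ ($S{\left(b \right)} = \left(b^{2} - b\right) + \left(b + 3\right) = \left(b^{2} - b\right) + \left(3 + b\right) = 3 + b^{2}$)
$A = 1$ ($A = \left(2 - 3\right)^{2} = \left(-1\right)^{2} = 1$)
$A \left(\left(-46 + 63\right) \left(44 + 13\right) + S{\left(-2 \right)}\right) = 1 \left(\left(-46 + 63\right) \left(44 + 13\right) + \left(3 + \left(-2\right)^{2}\right)\right) = 1 \left(17 \cdot 57 + \left(3 + 4\right)\right) = 1 \left(969 + 7\right) = 1 \cdot 976 = 976$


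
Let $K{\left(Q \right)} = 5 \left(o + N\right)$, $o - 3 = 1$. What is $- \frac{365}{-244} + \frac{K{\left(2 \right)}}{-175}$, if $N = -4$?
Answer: $\frac{365}{244} \approx 1.4959$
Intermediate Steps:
$o = 4$ ($o = 3 + 1 = 4$)
$K{\left(Q \right)} = 0$ ($K{\left(Q \right)} = 5 \left(4 - 4\right) = 5 \cdot 0 = 0$)
$- \frac{365}{-244} + \frac{K{\left(2 \right)}}{-175} = - \frac{365}{-244} + \frac{0}{-175} = \left(-365\right) \left(- \frac{1}{244}\right) + 0 \left(- \frac{1}{175}\right) = \frac{365}{244} + 0 = \frac{365}{244}$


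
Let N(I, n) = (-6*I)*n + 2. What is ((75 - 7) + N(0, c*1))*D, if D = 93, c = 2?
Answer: 6510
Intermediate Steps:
N(I, n) = 2 - 6*I*n (N(I, n) = -6*I*n + 2 = 2 - 6*I*n)
((75 - 7) + N(0, c*1))*D = ((75 - 7) + (2 - 6*0*2*1))*93 = (68 + (2 - 6*0*2))*93 = (68 + (2 + 0))*93 = (68 + 2)*93 = 70*93 = 6510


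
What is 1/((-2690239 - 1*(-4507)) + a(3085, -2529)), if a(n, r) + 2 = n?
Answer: -1/2682649 ≈ -3.7277e-7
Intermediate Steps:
a(n, r) = -2 + n
1/((-2690239 - 1*(-4507)) + a(3085, -2529)) = 1/((-2690239 - 1*(-4507)) + (-2 + 3085)) = 1/((-2690239 + 4507) + 3083) = 1/(-2685732 + 3083) = 1/(-2682649) = -1/2682649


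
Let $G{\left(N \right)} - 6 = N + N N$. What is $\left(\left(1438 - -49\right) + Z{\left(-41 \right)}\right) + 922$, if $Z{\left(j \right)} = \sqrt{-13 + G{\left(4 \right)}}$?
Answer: $2409 + \sqrt{13} \approx 2412.6$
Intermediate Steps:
$G{\left(N \right)} = 6 + N + N^{2}$ ($G{\left(N \right)} = 6 + \left(N + N N\right) = 6 + \left(N + N^{2}\right) = 6 + N + N^{2}$)
$Z{\left(j \right)} = \sqrt{13}$ ($Z{\left(j \right)} = \sqrt{-13 + \left(6 + 4 + 4^{2}\right)} = \sqrt{-13 + \left(6 + 4 + 16\right)} = \sqrt{-13 + 26} = \sqrt{13}$)
$\left(\left(1438 - -49\right) + Z{\left(-41 \right)}\right) + 922 = \left(\left(1438 - -49\right) + \sqrt{13}\right) + 922 = \left(\left(1438 + 49\right) + \sqrt{13}\right) + 922 = \left(1487 + \sqrt{13}\right) + 922 = 2409 + \sqrt{13}$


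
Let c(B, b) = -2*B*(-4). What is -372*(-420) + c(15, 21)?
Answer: 156360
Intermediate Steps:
c(B, b) = 8*B
-372*(-420) + c(15, 21) = -372*(-420) + 8*15 = 156240 + 120 = 156360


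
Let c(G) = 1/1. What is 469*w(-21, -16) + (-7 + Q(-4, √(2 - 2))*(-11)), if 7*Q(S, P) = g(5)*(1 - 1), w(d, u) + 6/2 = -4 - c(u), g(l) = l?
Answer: -3759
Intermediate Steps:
c(G) = 1
w(d, u) = -8 (w(d, u) = -3 + (-4 - 1*1) = -3 + (-4 - 1) = -3 - 5 = -8)
Q(S, P) = 0 (Q(S, P) = (5*(1 - 1))/7 = (5*0)/7 = (⅐)*0 = 0)
469*w(-21, -16) + (-7 + Q(-4, √(2 - 2))*(-11)) = 469*(-8) + (-7 + 0*(-11)) = -3752 + (-7 + 0) = -3752 - 7 = -3759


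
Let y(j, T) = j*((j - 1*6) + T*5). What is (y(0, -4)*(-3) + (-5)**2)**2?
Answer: 625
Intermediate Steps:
y(j, T) = j*(-6 + j + 5*T) (y(j, T) = j*((j - 6) + 5*T) = j*((-6 + j) + 5*T) = j*(-6 + j + 5*T))
(y(0, -4)*(-3) + (-5)**2)**2 = ((0*(-6 + 0 + 5*(-4)))*(-3) + (-5)**2)**2 = ((0*(-6 + 0 - 20))*(-3) + 25)**2 = ((0*(-26))*(-3) + 25)**2 = (0*(-3) + 25)**2 = (0 + 25)**2 = 25**2 = 625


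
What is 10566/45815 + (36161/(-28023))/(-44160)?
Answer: 2615407214219/11339172915840 ≈ 0.23065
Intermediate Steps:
10566/45815 + (36161/(-28023))/(-44160) = 10566*(1/45815) + (36161*(-1/28023))*(-1/44160) = 10566/45815 - 36161/28023*(-1/44160) = 10566/45815 + 36161/1237495680 = 2615407214219/11339172915840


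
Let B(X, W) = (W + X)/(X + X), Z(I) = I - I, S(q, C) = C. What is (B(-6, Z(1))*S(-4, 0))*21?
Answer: 0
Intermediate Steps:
Z(I) = 0
B(X, W) = (W + X)/(2*X) (B(X, W) = (W + X)/((2*X)) = (W + X)*(1/(2*X)) = (W + X)/(2*X))
(B(-6, Z(1))*S(-4, 0))*21 = (((1/2)*(0 - 6)/(-6))*0)*21 = (((1/2)*(-1/6)*(-6))*0)*21 = ((1/2)*0)*21 = 0*21 = 0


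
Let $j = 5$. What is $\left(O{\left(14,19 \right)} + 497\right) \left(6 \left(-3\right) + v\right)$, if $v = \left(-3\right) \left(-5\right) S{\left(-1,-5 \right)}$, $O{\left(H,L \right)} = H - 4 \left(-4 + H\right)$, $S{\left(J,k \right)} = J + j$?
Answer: $19782$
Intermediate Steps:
$S{\left(J,k \right)} = 5 + J$ ($S{\left(J,k \right)} = J + 5 = 5 + J$)
$O{\left(H,L \right)} = 16 - 3 H$ ($O{\left(H,L \right)} = H - \left(-16 + 4 H\right) = 16 - 3 H$)
$v = 60$ ($v = \left(-3\right) \left(-5\right) \left(5 - 1\right) = 15 \cdot 4 = 60$)
$\left(O{\left(14,19 \right)} + 497\right) \left(6 \left(-3\right) + v\right) = \left(\left(16 - 42\right) + 497\right) \left(6 \left(-3\right) + 60\right) = \left(\left(16 - 42\right) + 497\right) \left(-18 + 60\right) = \left(-26 + 497\right) 42 = 471 \cdot 42 = 19782$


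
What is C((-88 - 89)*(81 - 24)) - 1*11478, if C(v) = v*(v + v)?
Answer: 203564364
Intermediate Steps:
C(v) = 2*v² (C(v) = v*(2*v) = 2*v²)
C((-88 - 89)*(81 - 24)) - 1*11478 = 2*((-88 - 89)*(81 - 24))² - 1*11478 = 2*(-177*57)² - 11478 = 2*(-10089)² - 11478 = 2*101787921 - 11478 = 203575842 - 11478 = 203564364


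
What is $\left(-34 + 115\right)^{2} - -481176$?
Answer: $487737$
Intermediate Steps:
$\left(-34 + 115\right)^{2} - -481176 = 81^{2} + 481176 = 6561 + 481176 = 487737$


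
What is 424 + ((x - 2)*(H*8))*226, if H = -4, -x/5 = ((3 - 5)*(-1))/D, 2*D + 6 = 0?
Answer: -27656/3 ≈ -9218.7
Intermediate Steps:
D = -3 (D = -3 + (1/2)*0 = -3 + 0 = -3)
x = 10/3 (x = -5*(3 - 5)*(-1)/(-3) = -5*(-2*(-1))*(-1)/3 = -10*(-1)/3 = -5*(-2/3) = 10/3 ≈ 3.3333)
424 + ((x - 2)*(H*8))*226 = 424 + ((10/3 - 2)*(-4*8))*226 = 424 + ((4/3)*(-32))*226 = 424 - 128/3*226 = 424 - 28928/3 = -27656/3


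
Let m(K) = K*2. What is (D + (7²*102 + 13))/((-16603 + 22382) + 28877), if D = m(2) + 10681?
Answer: 327/722 ≈ 0.45291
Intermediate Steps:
m(K) = 2*K
D = 10685 (D = 2*2 + 10681 = 4 + 10681 = 10685)
(D + (7²*102 + 13))/((-16603 + 22382) + 28877) = (10685 + (7²*102 + 13))/((-16603 + 22382) + 28877) = (10685 + (49*102 + 13))/(5779 + 28877) = (10685 + (4998 + 13))/34656 = (10685 + 5011)*(1/34656) = 15696*(1/34656) = 327/722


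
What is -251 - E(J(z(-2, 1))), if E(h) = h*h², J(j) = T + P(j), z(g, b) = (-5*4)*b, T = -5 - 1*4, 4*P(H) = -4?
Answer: 749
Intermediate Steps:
P(H) = -1 (P(H) = (¼)*(-4) = -1)
T = -9 (T = -5 - 4 = -9)
z(g, b) = -20*b
J(j) = -10 (J(j) = -9 - 1 = -10)
E(h) = h³
-251 - E(J(z(-2, 1))) = -251 - 1*(-10)³ = -251 - 1*(-1000) = -251 + 1000 = 749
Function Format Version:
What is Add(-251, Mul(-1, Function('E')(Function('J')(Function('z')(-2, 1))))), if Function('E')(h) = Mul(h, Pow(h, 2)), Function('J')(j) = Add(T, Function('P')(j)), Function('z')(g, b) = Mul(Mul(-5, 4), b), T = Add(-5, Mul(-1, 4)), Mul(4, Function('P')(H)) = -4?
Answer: 749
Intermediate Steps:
Function('P')(H) = -1 (Function('P')(H) = Mul(Rational(1, 4), -4) = -1)
T = -9 (T = Add(-5, -4) = -9)
Function('z')(g, b) = Mul(-20, b)
Function('J')(j) = -10 (Function('J')(j) = Add(-9, -1) = -10)
Function('E')(h) = Pow(h, 3)
Add(-251, Mul(-1, Function('E')(Function('J')(Function('z')(-2, 1))))) = Add(-251, Mul(-1, Pow(-10, 3))) = Add(-251, Mul(-1, -1000)) = Add(-251, 1000) = 749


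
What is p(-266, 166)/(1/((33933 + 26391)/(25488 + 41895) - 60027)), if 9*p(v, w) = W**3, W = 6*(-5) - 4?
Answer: 52991474108056/202149 ≈ 2.6214e+8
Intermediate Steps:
W = -34 (W = -30 - 4 = -34)
p(v, w) = -39304/9 (p(v, w) = (1/9)*(-34)**3 = (1/9)*(-39304) = -39304/9)
p(-266, 166)/(1/((33933 + 26391)/(25488 + 41895) - 60027)) = -(-786433736/3 + 39304*(33933 + 26391)/(9*(25488 + 41895))) = -39304/(9*(1/(60324/67383 - 60027))) = -39304/(9*(1/(60324*(1/67383) - 60027))) = -39304/(9*(1/(20108/22461 - 60027))) = -39304/(9*(1/(-1348246339/22461))) = -39304/(9*(-22461/1348246339)) = -39304/9*(-1348246339/22461) = 52991474108056/202149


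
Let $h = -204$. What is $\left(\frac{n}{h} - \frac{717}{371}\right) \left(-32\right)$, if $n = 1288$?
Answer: $\frac{4992928}{18921} \approx 263.88$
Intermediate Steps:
$\left(\frac{n}{h} - \frac{717}{371}\right) \left(-32\right) = \left(\frac{1288}{-204} - \frac{717}{371}\right) \left(-32\right) = \left(1288 \left(- \frac{1}{204}\right) - \frac{717}{371}\right) \left(-32\right) = \left(- \frac{322}{51} - \frac{717}{371}\right) \left(-32\right) = \left(- \frac{156029}{18921}\right) \left(-32\right) = \frac{4992928}{18921}$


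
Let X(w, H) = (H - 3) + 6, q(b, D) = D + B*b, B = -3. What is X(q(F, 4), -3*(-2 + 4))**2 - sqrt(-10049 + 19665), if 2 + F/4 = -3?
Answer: 9 - 4*sqrt(601) ≈ -89.061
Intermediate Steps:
F = -20 (F = -8 + 4*(-3) = -8 - 12 = -20)
q(b, D) = D - 3*b
X(w, H) = 3 + H (X(w, H) = (-3 + H) + 6 = 3 + H)
X(q(F, 4), -3*(-2 + 4))**2 - sqrt(-10049 + 19665) = (3 - 3*(-2 + 4))**2 - sqrt(-10049 + 19665) = (3 - 3*2)**2 - sqrt(9616) = (3 - 6)**2 - 4*sqrt(601) = (-3)**2 - 4*sqrt(601) = 9 - 4*sqrt(601)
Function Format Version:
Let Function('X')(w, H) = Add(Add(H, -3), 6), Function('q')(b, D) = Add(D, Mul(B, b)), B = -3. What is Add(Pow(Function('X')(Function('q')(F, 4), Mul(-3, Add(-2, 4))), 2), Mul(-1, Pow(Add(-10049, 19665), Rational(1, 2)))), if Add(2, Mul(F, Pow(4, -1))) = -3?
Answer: Add(9, Mul(-4, Pow(601, Rational(1, 2)))) ≈ -89.061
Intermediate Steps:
F = -20 (F = Add(-8, Mul(4, -3)) = Add(-8, -12) = -20)
Function('q')(b, D) = Add(D, Mul(-3, b))
Function('X')(w, H) = Add(3, H) (Function('X')(w, H) = Add(Add(-3, H), 6) = Add(3, H))
Add(Pow(Function('X')(Function('q')(F, 4), Mul(-3, Add(-2, 4))), 2), Mul(-1, Pow(Add(-10049, 19665), Rational(1, 2)))) = Add(Pow(Add(3, Mul(-3, Add(-2, 4))), 2), Mul(-1, Pow(Add(-10049, 19665), Rational(1, 2)))) = Add(Pow(Add(3, Mul(-3, 2)), 2), Mul(-1, Pow(9616, Rational(1, 2)))) = Add(Pow(Add(3, -6), 2), Mul(-1, Mul(4, Pow(601, Rational(1, 2))))) = Add(Pow(-3, 2), Mul(-4, Pow(601, Rational(1, 2)))) = Add(9, Mul(-4, Pow(601, Rational(1, 2))))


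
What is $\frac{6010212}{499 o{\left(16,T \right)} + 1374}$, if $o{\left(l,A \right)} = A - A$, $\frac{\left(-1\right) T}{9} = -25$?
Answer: $\frac{1001702}{229} \approx 4374.2$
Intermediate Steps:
$T = 225$ ($T = \left(-9\right) \left(-25\right) = 225$)
$o{\left(l,A \right)} = 0$
$\frac{6010212}{499 o{\left(16,T \right)} + 1374} = \frac{6010212}{499 \cdot 0 + 1374} = \frac{6010212}{0 + 1374} = \frac{6010212}{1374} = 6010212 \cdot \frac{1}{1374} = \frac{1001702}{229}$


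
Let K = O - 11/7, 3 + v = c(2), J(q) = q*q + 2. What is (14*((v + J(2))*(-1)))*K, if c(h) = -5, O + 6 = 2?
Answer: -156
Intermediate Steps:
O = -4 (O = -6 + 2 = -4)
J(q) = 2 + q² (J(q) = q² + 2 = 2 + q²)
v = -8 (v = -3 - 5 = -8)
K = -39/7 (K = -4 - 11/7 = -39/7 ≈ -5.5714)
(14*((v + J(2))*(-1)))*K = (14*((-8 + (2 + 2²))*(-1)))*(-39/7) = (14*((-8 + (2 + 4))*(-1)))*(-39/7) = (14*((-8 + 6)*(-1)))*(-39/7) = (14*(-2*(-1)))*(-39/7) = (14*2)*(-39/7) = 28*(-39/7) = -156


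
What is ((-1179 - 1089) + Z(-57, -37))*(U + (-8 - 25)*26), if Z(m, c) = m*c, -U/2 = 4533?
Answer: 1577916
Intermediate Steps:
U = -9066 (U = -2*4533 = -9066)
Z(m, c) = c*m
((-1179 - 1089) + Z(-57, -37))*(U + (-8 - 25)*26) = ((-1179 - 1089) - 37*(-57))*(-9066 + (-8 - 25)*26) = (-2268 + 2109)*(-9066 - 33*26) = -159*(-9066 - 858) = -159*(-9924) = 1577916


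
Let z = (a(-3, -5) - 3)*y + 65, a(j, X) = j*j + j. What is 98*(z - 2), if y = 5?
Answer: 7644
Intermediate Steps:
a(j, X) = j + j² (a(j, X) = j² + j = j + j²)
z = 80 (z = (-3*(1 - 3) - 3)*5 + 65 = (-3*(-2) - 3)*5 + 65 = (6 - 3)*5 + 65 = 3*5 + 65 = 15 + 65 = 80)
98*(z - 2) = 98*(80 - 2) = 98*78 = 7644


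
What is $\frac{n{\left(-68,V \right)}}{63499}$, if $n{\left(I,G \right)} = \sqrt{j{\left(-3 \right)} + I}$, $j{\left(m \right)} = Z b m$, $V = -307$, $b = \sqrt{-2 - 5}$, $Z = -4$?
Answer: $\frac{2 \sqrt{-17 + 3 i \sqrt{7}}}{63499} \approx 2.956 \cdot 10^{-5} + 0.00013319 i$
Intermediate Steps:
$b = i \sqrt{7}$ ($b = \sqrt{-7} = i \sqrt{7} \approx 2.6458 i$)
$j{\left(m \right)} = - 4 i m \sqrt{7}$ ($j{\left(m \right)} = - 4 i \sqrt{7} m = - 4 i m \sqrt{7}$)
$n{\left(I,G \right)} = \sqrt{I + 12 i \sqrt{7}}$ ($n{\left(I,G \right)} = \sqrt{\left(-4\right) i \left(-3\right) \sqrt{7} + I} = \sqrt{12 i \sqrt{7} + I} = \sqrt{I + 12 i \sqrt{7}}$)
$\frac{n{\left(-68,V \right)}}{63499} = \frac{\sqrt{-68 + 12 i \sqrt{7}}}{63499}$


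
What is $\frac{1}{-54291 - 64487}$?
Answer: $- \frac{1}{118778} \approx -8.4191 \cdot 10^{-6}$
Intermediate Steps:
$\frac{1}{-54291 - 64487} = \frac{1}{-118778} = - \frac{1}{118778}$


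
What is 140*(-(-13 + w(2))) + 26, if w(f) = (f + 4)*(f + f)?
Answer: -1514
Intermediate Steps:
w(f) = 2*f*(4 + f) (w(f) = (4 + f)*(2*f) = 2*f*(4 + f))
140*(-(-13 + w(2))) + 26 = 140*(-(-13 + 2*2*(4 + 2))) + 26 = 140*(-(-13 + 2*2*6)) + 26 = 140*(-(-13 + 24)) + 26 = 140*(-1*11) + 26 = 140*(-11) + 26 = -1540 + 26 = -1514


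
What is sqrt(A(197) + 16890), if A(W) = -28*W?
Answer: 11*sqrt(94) ≈ 106.65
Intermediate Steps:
sqrt(A(197) + 16890) = sqrt(-28*197 + 16890) = sqrt(-5516 + 16890) = sqrt(11374) = 11*sqrt(94)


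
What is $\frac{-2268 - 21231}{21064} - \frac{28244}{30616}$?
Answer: $- \frac{164297125}{80611928} \approx -2.0381$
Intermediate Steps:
$\frac{-2268 - 21231}{21064} - \frac{28244}{30616} = \left(-2268 - 21231\right) \frac{1}{21064} - \frac{7061}{7654} = \left(-23499\right) \frac{1}{21064} - \frac{7061}{7654} = - \frac{23499}{21064} - \frac{7061}{7654} = - \frac{164297125}{80611928}$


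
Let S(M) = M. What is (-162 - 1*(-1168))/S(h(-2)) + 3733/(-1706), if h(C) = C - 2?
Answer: -216396/853 ≈ -253.69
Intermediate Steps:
h(C) = -2 + C
(-162 - 1*(-1168))/S(h(-2)) + 3733/(-1706) = (-162 - 1*(-1168))/(-2 - 2) + 3733/(-1706) = (-162 + 1168)/(-4) + 3733*(-1/1706) = 1006*(-¼) - 3733/1706 = -503/2 - 3733/1706 = -216396/853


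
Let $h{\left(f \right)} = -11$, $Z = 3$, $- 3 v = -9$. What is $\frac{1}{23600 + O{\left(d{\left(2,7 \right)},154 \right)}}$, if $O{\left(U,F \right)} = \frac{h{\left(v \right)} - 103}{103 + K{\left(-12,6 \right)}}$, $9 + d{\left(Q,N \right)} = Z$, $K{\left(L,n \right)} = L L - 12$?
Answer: $\frac{235}{5545886} \approx 4.2374 \cdot 10^{-5}$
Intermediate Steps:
$v = 3$ ($v = \left(- \frac{1}{3}\right) \left(-9\right) = 3$)
$K{\left(L,n \right)} = -12 + L^{2}$ ($K{\left(L,n \right)} = L^{2} - 12 = -12 + L^{2}$)
$d{\left(Q,N \right)} = -6$ ($d{\left(Q,N \right)} = -9 + 3 = -6$)
$O{\left(U,F \right)} = - \frac{114}{235}$ ($O{\left(U,F \right)} = \frac{-11 - 103}{103 - \left(12 - \left(-12\right)^{2}\right)} = - \frac{114}{103 + \left(-12 + 144\right)} = - \frac{114}{103 + 132} = - \frac{114}{235}$)
$\frac{1}{23600 + O{\left(d{\left(2,7 \right)},154 \right)}} = \frac{1}{23600 - \frac{114}{235}} = \frac{1}{\frac{5545886}{235}} = \frac{235}{5545886}$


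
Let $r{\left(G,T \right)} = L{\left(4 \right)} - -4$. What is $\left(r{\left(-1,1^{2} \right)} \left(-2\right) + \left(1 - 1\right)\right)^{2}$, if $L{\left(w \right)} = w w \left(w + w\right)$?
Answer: $69696$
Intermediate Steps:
$L{\left(w \right)} = 2 w^{3}$ ($L{\left(w \right)} = w w 2 w = w 2 w^{2} = 2 w^{3}$)
$r{\left(G,T \right)} = 132$ ($r{\left(G,T \right)} = 2 \cdot 4^{3} - -4 = 2 \cdot 64 + 4 = 128 + 4 = 132$)
$\left(r{\left(-1,1^{2} \right)} \left(-2\right) + \left(1 - 1\right)\right)^{2} = \left(132 \left(-2\right) + \left(1 - 1\right)\right)^{2} = \left(-264 + 0\right)^{2} = \left(-264\right)^{2} = 69696$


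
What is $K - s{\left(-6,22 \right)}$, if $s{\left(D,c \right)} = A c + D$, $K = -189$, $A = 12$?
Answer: $-447$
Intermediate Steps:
$s{\left(D,c \right)} = D + 12 c$ ($s{\left(D,c \right)} = 12 c + D = D + 12 c$)
$K - s{\left(-6,22 \right)} = -189 - \left(-6 + 12 \cdot 22\right) = -189 - \left(-6 + 264\right) = -189 - 258 = -447$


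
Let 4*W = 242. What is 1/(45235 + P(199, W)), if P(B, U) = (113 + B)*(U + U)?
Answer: 1/82987 ≈ 1.2050e-5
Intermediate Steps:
W = 121/2 (W = (¼)*242 = 121/2 ≈ 60.500)
P(B, U) = 2*U*(113 + B) (P(B, U) = (113 + B)*(2*U) = 2*U*(113 + B))
1/(45235 + P(199, W)) = 1/(45235 + 2*(121/2)*(113 + 199)) = 1/(45235 + 2*(121/2)*312) = 1/(45235 + 37752) = 1/82987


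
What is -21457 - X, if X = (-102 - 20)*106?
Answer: -8525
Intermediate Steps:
X = -12932 (X = -122*106 = -12932)
-21457 - X = -21457 - 1*(-12932) = -21457 + 12932 = -8525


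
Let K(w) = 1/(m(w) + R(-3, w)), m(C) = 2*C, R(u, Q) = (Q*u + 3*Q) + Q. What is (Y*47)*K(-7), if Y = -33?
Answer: 517/7 ≈ 73.857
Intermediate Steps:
R(u, Q) = 4*Q + Q*u (R(u, Q) = (3*Q + Q*u) + Q = 4*Q + Q*u)
K(w) = 1/(3*w) (K(w) = 1/(2*w + w*(4 - 3)) = 1/(2*w + w*1) = 1/(2*w + w) = 1/(3*w))
(Y*47)*K(-7) = (-33*47)*((⅓)/(-7)) = -517*(-1)/7 = -1551*(-1/21) = 517/7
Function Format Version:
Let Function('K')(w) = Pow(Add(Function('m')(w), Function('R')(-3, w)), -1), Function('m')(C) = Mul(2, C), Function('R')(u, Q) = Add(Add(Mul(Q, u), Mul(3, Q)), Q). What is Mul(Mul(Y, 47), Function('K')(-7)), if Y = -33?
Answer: Rational(517, 7) ≈ 73.857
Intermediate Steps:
Function('R')(u, Q) = Add(Mul(4, Q), Mul(Q, u)) (Function('R')(u, Q) = Add(Add(Mul(3, Q), Mul(Q, u)), Q) = Add(Mul(4, Q), Mul(Q, u)))
Function('K')(w) = Mul(Rational(1, 3), Pow(w, -1)) (Function('K')(w) = Pow(Add(Mul(2, w), Mul(w, Add(4, -3))), -1) = Pow(Add(Mul(2, w), Mul(w, 1)), -1) = Pow(Add(Mul(2, w), w), -1) = Pow(Mul(3, w), -1) = Mul(Rational(1, 3), Pow(w, -1)))
Mul(Mul(Y, 47), Function('K')(-7)) = Mul(Mul(-33, 47), Mul(Rational(1, 3), Pow(-7, -1))) = Mul(-1551, Mul(Rational(1, 3), Rational(-1, 7))) = Mul(-1551, Rational(-1, 21)) = Rational(517, 7)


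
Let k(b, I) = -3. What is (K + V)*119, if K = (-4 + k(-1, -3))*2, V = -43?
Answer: -6783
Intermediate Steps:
K = -14 (K = (-4 - 3)*2 = -7*2 = -14)
(K + V)*119 = (-14 - 43)*119 = -57*119 = -6783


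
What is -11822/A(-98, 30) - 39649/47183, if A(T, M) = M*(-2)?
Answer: 277709243/1415490 ≈ 196.19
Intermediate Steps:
A(T, M) = -2*M
-11822/A(-98, 30) - 39649/47183 = -11822/((-2*30)) - 39649/47183 = -11822/(-60) - 39649*1/47183 = -11822*(-1/60) - 39649/47183 = 5911/30 - 39649/47183 = 277709243/1415490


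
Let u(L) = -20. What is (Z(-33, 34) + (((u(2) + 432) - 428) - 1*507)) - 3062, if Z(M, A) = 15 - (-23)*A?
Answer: -2788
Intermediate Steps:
Z(M, A) = 15 + 23*A
(Z(-33, 34) + (((u(2) + 432) - 428) - 1*507)) - 3062 = ((15 + 23*34) + (((-20 + 432) - 428) - 1*507)) - 3062 = ((15 + 782) + ((412 - 428) - 507)) - 3062 = (797 + (-16 - 507)) - 3062 = (797 - 523) - 3062 = 274 - 3062 = -2788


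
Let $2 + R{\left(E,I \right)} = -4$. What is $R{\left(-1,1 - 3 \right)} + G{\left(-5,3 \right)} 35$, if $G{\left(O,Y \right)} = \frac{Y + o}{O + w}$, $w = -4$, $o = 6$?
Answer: $-41$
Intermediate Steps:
$R{\left(E,I \right)} = -6$ ($R{\left(E,I \right)} = -2 - 4 = -6$)
$G{\left(O,Y \right)} = \frac{6 + Y}{-4 + O}$ ($G{\left(O,Y \right)} = \frac{Y + 6}{O - 4} = \frac{6 + Y}{-4 + O}$)
$R{\left(-1,1 - 3 \right)} + G{\left(-5,3 \right)} 35 = -6 + \frac{6 + 3}{-4 - 5} \cdot 35 = -6 + \frac{1}{-9} \cdot 9 \cdot 35 = -6 + \left(- \frac{1}{9}\right) 9 \cdot 35 = -6 - 35 = -41$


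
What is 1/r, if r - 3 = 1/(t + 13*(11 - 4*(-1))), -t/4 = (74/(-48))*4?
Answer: 659/1980 ≈ 0.33283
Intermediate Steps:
t = 74/3 (t = -4*74/(-48)*4 = -4*74*(-1/48)*4 = -(-37)*4/6 = -4*(-37/6) = 74/3 ≈ 24.667)
r = 1980/659 (r = 3 + 1/(74/3 + 13*(11 - 4*(-1))) = 3 + 1/(74/3 + 13*(11 + 4)) = 3 + 1/(74/3 + 13*15) = 3 + 1/(74/3 + 195) = 3 + 1/(659/3) = 3 + 3/659 = 1980/659 ≈ 3.0046)
1/r = 1/(1980/659) = 659/1980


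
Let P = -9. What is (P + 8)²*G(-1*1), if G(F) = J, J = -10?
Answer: -10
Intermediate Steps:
G(F) = -10
(P + 8)²*G(-1*1) = (-9 + 8)²*(-10) = (-1)²*(-10) = 1*(-10) = -10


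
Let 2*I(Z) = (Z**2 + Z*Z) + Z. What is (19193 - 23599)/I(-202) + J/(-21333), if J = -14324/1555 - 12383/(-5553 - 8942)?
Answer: -32475593500117/301101978834735 ≈ -0.10786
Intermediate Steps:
J = -37674163/4507945 (J = -14324*1/1555 - 12383/(-14495) = -14324/1555 - 12383*(-1/14495) = -14324/1555 + 12383/14495 = -37674163/4507945 ≈ -8.3573)
I(Z) = Z**2 + Z/2 (I(Z) = ((Z**2 + Z*Z) + Z)/2 = ((Z**2 + Z**2) + Z)/2 = (2*Z**2 + Z)/2 = (Z + 2*Z**2)/2 = Z**2 + Z/2)
(19193 - 23599)/I(-202) + J/(-21333) = (19193 - 23599)/((-202*(1/2 - 202))) - 37674163/4507945/(-21333) = -4406/((-202*(-403/2))) - 37674163/4507945*(-1/21333) = -4406/40703 + 37674163/96167990685 = -32475593500117/301101978834735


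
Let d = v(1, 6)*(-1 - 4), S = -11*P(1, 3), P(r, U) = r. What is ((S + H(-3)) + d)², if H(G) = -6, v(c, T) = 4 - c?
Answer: 1024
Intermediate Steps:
S = -11 (S = -11*1 = -11)
d = -15 (d = (4 - 1*1)*(-1 - 4) = (4 - 1)*(-5) = 3*(-5) = -15)
((S + H(-3)) + d)² = ((-11 - 6) - 15)² = (-17 - 15)² = (-32)² = 1024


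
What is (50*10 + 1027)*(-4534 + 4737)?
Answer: 309981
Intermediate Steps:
(50*10 + 1027)*(-4534 + 4737) = (500 + 1027)*203 = 1527*203 = 309981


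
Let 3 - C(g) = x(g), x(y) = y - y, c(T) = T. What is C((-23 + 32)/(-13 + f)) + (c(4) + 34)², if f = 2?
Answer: 1447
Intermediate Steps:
x(y) = 0
C(g) = 3 (C(g) = 3 - 1*0 = 3 + 0 = 3)
C((-23 + 32)/(-13 + f)) + (c(4) + 34)² = 3 + (4 + 34)² = 3 + 38² = 3 + 1444 = 1447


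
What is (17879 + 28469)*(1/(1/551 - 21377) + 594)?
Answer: 162138343847582/5889363 ≈ 2.7531e+7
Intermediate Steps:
(17879 + 28469)*(1/(1/551 - 21377) + 594) = 46348*(1/(1/551 - 21377) + 594) = 46348*(1/(-11778726/551) + 594) = 46348*(-551/11778726 + 594) = 46348*(6996562693/11778726) = 162138343847582/5889363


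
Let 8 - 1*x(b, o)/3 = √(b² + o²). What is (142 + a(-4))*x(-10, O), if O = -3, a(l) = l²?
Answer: 3792 - 474*√109 ≈ -1156.7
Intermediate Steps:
x(b, o) = 24 - 3*√(b² + o²)
(142 + a(-4))*x(-10, O) = (142 + (-4)²)*(24 - 3*√((-10)² + (-3)²)) = (142 + 16)*(24 - 3*√(100 + 9)) = 158*(24 - 3*√109) = 3792 - 474*√109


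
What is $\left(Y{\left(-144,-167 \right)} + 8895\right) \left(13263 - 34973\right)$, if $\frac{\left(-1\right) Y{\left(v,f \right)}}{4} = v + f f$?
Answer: $2216265350$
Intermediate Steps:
$Y{\left(v,f \right)} = - 4 v - 4 f^{2}$ ($Y{\left(v,f \right)} = - 4 \left(v + f f\right) = - 4 \left(v + f^{2}\right) = - 4 v - 4 f^{2}$)
$\left(Y{\left(-144,-167 \right)} + 8895\right) \left(13263 - 34973\right) = \left(\left(\left(-4\right) \left(-144\right) - 4 \left(-167\right)^{2}\right) + 8895\right) \left(13263 - 34973\right) = \left(\left(576 - 111556\right) + 8895\right) \left(-21710\right) = \left(-110980 + 8895\right) \left(-21710\right) = \left(-102085\right) \left(-21710\right) = 2216265350$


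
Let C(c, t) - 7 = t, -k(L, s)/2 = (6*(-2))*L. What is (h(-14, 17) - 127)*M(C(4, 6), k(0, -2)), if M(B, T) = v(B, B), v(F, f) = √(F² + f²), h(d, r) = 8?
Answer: -1547*√2 ≈ -2187.8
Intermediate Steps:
k(L, s) = 24*L (k(L, s) = -2*6*(-2)*L = -(-24)*L = 24*L)
C(c, t) = 7 + t
M(B, T) = √2*√(B²) (M(B, T) = √(B² + B²) = √(2*B²) = √2*√(B²))
(h(-14, 17) - 127)*M(C(4, 6), k(0, -2)) = (8 - 127)*(√2*√((7 + 6)²)) = -119*√2*√(13²) = -119*√2*√169 = -119*√2*13 = -1547*√2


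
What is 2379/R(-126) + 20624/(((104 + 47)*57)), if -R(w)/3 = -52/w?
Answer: -33035453/17214 ≈ -1919.1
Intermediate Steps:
R(w) = 156/w (R(w) = -(-156)/w = 156/w)
2379/R(-126) + 20624/(((104 + 47)*57)) = 2379/((156/(-126))) + 20624/(((104 + 47)*57)) = 2379/((156*(-1/126))) + 20624/((151*57)) = 2379/(-26/21) + 20624/8607 = 2379*(-21/26) + 20624*(1/8607) = -3843/2 + 20624/8607 = -33035453/17214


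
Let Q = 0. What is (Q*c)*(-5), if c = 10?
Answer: 0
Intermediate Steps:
(Q*c)*(-5) = (0*10)*(-5) = 0*(-5) = 0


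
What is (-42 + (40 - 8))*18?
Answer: -180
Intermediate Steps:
(-42 + (40 - 8))*18 = (-42 + 32)*18 = -10*18 = -180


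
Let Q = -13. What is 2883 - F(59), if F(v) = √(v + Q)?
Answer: 2883 - √46 ≈ 2876.2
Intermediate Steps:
F(v) = √(-13 + v) (F(v) = √(v - 13) = √(-13 + v))
2883 - F(59) = 2883 - √(-13 + 59) = 2883 - √46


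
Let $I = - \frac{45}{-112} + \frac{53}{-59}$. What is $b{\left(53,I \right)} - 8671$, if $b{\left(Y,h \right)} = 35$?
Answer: $-8636$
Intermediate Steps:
$I = - \frac{3281}{6608}$ ($I = \left(-45\right) \left(- \frac{1}{112}\right) + 53 \left(- \frac{1}{59}\right) = \frac{45}{112} - \frac{53}{59} = - \frac{3281}{6608} \approx -0.49652$)
$b{\left(53,I \right)} - 8671 = 35 - 8671 = -8636$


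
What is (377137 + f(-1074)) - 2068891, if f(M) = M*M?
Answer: -538278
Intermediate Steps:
f(M) = M²
(377137 + f(-1074)) - 2068891 = (377137 + (-1074)²) - 2068891 = (377137 + 1153476) - 2068891 = 1530613 - 2068891 = -538278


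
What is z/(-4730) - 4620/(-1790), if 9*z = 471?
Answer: 6527677/2540010 ≈ 2.5699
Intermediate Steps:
z = 157/3 (z = (1/9)*471 = 157/3 ≈ 52.333)
z/(-4730) - 4620/(-1790) = (157/3)/(-4730) - 4620/(-1790) = (157/3)*(-1/4730) - 4620*(-1/1790) = -157/14190 + 462/179 = 6527677/2540010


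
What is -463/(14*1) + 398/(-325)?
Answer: -156047/4550 ≈ -34.296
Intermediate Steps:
-463/(14*1) + 398/(-325) = -463/14 + 398*(-1/325) = -463*1/14 - 398/325 = -463/14 - 398/325 = -156047/4550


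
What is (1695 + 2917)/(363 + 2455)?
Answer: 2306/1409 ≈ 1.6366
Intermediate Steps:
(1695 + 2917)/(363 + 2455) = 4612/2818 = 4612*(1/2818) = 2306/1409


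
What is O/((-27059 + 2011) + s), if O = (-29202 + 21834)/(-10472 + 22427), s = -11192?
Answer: 307/18052050 ≈ 1.7006e-5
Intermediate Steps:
O = -2456/3985 (O = -7368/11955 = -7368*1/11955 = -2456/3985 ≈ -0.61631)
O/((-27059 + 2011) + s) = -2456/(3985*((-27059 + 2011) - 11192)) = -2456/(3985*(-25048 - 11192)) = -2456/3985/(-36240) = -2456/3985*(-1/36240) = 307/18052050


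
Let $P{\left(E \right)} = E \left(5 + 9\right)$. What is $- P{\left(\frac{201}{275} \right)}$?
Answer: $- \frac{2814}{275} \approx -10.233$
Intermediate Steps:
$P{\left(E \right)} = 14 E$ ($P{\left(E \right)} = E 14 = 14 E$)
$- P{\left(\frac{201}{275} \right)} = - 14 \cdot \frac{201}{275} = - 14 \cdot 201 \cdot \frac{1}{275} = - \frac{14 \cdot 201}{275} = \left(-1\right) \frac{2814}{275} = - \frac{2814}{275}$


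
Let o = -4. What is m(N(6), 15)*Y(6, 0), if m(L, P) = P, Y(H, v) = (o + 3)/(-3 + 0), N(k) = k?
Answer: 5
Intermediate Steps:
Y(H, v) = ⅓ (Y(H, v) = (-4 + 3)/(-3 + 0) = -1/(-3) = -1*(-⅓) = ⅓)
m(N(6), 15)*Y(6, 0) = 15*(⅓) = 5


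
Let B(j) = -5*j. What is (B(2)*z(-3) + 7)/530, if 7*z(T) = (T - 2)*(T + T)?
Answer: -251/3710 ≈ -0.067655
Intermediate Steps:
z(T) = 2*T*(-2 + T)/7 (z(T) = ((T - 2)*(T + T))/7 = ((-2 + T)*(2*T))/7 = (2*T*(-2 + T))/7 = 2*T*(-2 + T)/7)
(B(2)*z(-3) + 7)/530 = ((-5*2)*((2/7)*(-3)*(-2 - 3)) + 7)/530 = (-20*(-3)*(-5)/7 + 7)*(1/530) = (-10*30/7 + 7)*(1/530) = (-300/7 + 7)*(1/530) = -251/7*1/530 = -251/3710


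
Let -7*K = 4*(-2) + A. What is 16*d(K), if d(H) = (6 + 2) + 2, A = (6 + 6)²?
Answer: 160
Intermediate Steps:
A = 144 (A = 12² = 144)
K = -136/7 (K = -(4*(-2) + 144)/7 = -(-8 + 144)/7 = -⅐*136 = -136/7 ≈ -19.429)
d(H) = 10 (d(H) = 8 + 2 = 10)
16*d(K) = 16*10 = 160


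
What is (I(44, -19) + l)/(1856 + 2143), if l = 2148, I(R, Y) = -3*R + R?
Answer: 2060/3999 ≈ 0.51513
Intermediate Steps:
I(R, Y) = -2*R
(I(44, -19) + l)/(1856 + 2143) = (-2*44 + 2148)/(1856 + 2143) = (-88 + 2148)/3999 = 2060*(1/3999) = 2060/3999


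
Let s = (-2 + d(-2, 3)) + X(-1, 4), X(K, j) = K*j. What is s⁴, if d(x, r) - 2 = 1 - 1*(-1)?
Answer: 16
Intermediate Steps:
d(x, r) = 4 (d(x, r) = 2 + (1 - 1*(-1)) = 2 + (1 + 1) = 2 + 2 = 4)
s = -2 (s = (-2 + 4) - 1*4 = 2 - 4 = -2)
s⁴ = (-2)⁴ = 16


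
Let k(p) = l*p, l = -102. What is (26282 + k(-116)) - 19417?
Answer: 18697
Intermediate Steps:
k(p) = -102*p
(26282 + k(-116)) - 19417 = (26282 - 102*(-116)) - 19417 = (26282 + 11832) - 19417 = 38114 - 19417 = 18697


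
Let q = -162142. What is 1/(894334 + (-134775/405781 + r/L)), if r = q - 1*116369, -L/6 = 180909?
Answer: 146818869858/131305096063054319 ≈ 1.1182e-6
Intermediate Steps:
L = -1085454 (L = -6*180909 = -1085454)
r = -278511 (r = -162142 - 1*116369 = -162142 - 116369 = -278511)
1/(894334 + (-134775/405781 + r/L)) = 1/(894334 + (-134775/405781 - 278511/(-1085454))) = 1/(894334 + (-134775*1/405781 - 278511*(-1/1085454))) = 1/(894334 + (-134775/405781 + 92837/361818)) = 1/(894334 - 11092530253/146818869858) = 1/(131305096063054319/146818869858) = 146818869858/131305096063054319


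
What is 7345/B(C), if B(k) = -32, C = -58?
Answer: -7345/32 ≈ -229.53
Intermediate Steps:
7345/B(C) = 7345/(-32) = 7345*(-1/32) = -7345/32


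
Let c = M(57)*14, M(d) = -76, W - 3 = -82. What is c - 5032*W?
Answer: 396464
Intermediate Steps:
W = -79 (W = 3 - 82 = -79)
c = -1064 (c = -76*14 = -1064)
c - 5032*W = -1064 - 5032*(-79) = -1064 + 397528 = 396464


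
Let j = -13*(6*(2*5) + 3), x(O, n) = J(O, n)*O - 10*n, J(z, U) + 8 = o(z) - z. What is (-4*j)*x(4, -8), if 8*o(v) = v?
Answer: 111384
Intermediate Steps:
o(v) = v/8
J(z, U) = -8 - 7*z/8 (J(z, U) = -8 + (z/8 - z) = -8 - 7*z/8)
x(O, n) = -10*n + O*(-8 - 7*O/8) (x(O, n) = (-8 - 7*O/8)*O - 10*n = O*(-8 - 7*O/8) - 10*n = -10*n + O*(-8 - 7*O/8))
j = -819 (j = -13*(6*10 + 3) = -13*(60 + 3) = -13*63 = -819)
(-4*j)*x(4, -8) = (-4*(-819))*(-10*(-8) - ⅛*4*(64 + 7*4)) = 3276*(80 - ⅛*4*(64 + 28)) = 3276*(80 - ⅛*4*92) = 3276*(80 - 46) = 3276*34 = 111384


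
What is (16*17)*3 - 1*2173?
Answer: -1357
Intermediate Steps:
(16*17)*3 - 1*2173 = 272*3 - 2173 = 816 - 2173 = -1357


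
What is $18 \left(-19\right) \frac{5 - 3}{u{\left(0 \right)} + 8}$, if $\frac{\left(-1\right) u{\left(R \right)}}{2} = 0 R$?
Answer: $- \frac{171}{2} \approx -85.5$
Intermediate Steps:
$u{\left(R \right)} = 0$ ($u{\left(R \right)} = - 2 \cdot 0 R = \left(-2\right) 0 = 0$)
$18 \left(-19\right) \frac{5 - 3}{u{\left(0 \right)} + 8} = 18 \left(-19\right) \frac{5 - 3}{0 + 8} = - 342 \cdot \frac{2}{8} = - 342 \cdot 2 \cdot \frac{1}{8} = \left(-342\right) \frac{1}{4} = - \frac{171}{2}$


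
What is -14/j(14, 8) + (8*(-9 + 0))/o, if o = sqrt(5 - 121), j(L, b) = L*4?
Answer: -1/4 + 36*I*sqrt(29)/29 ≈ -0.25 + 6.685*I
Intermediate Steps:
j(L, b) = 4*L
o = 2*I*sqrt(29) (o = sqrt(-116) = 2*I*sqrt(29) ≈ 10.77*I)
-14/j(14, 8) + (8*(-9 + 0))/o = -14/(4*14) + (8*(-9 + 0))/((2*I*sqrt(29))) = -14/56 + (8*(-9))*(-I*sqrt(29)/58) = -14*1/56 - (-36)*I*sqrt(29)/29 = -1/4 + 36*I*sqrt(29)/29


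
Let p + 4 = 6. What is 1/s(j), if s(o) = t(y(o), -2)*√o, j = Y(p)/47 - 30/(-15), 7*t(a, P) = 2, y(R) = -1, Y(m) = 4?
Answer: √94/4 ≈ 2.4238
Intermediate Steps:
p = 2 (p = -4 + 6 = 2)
t(a, P) = 2/7 (t(a, P) = (⅐)*2 = 2/7)
j = 98/47 (j = 4/47 - 30/(-15) = 4*(1/47) - 30*(-1/15) = 4/47 + 2 = 98/47 ≈ 2.0851)
s(o) = 2*√o/7
1/s(j) = 1/(2*√(98/47)/7) = 1/(2*(7*√94/47)/7) = 1/(2*√94/47) = √94/4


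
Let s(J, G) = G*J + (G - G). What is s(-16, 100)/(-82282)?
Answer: 800/41141 ≈ 0.019445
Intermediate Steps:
s(J, G) = G*J (s(J, G) = G*J + 0 = G*J)
s(-16, 100)/(-82282) = (100*(-16))/(-82282) = -1600*(-1/82282) = 800/41141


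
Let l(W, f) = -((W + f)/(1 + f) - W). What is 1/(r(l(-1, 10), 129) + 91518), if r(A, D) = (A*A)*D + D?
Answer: 121/11140887 ≈ 1.0861e-5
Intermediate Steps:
l(W, f) = W - (W + f)/(1 + f) (l(W, f) = -((W + f)/(1 + f) - W) = -(-W + (W + f)/(1 + f)) = W - (W + f)/(1 + f))
r(A, D) = D + D*A² (r(A, D) = A²*D + D = D*A² + D = D + D*A²)
1/(r(l(-1, 10), 129) + 91518) = 1/(129*(1 + (10*(-1 - 1)/(1 + 10))²) + 91518) = 1/(129*(1 + (10*(-2)/11)²) + 91518) = 1/(129*(1 + (10*(1/11)*(-2))²) + 91518) = 1/(129*(1 + (-20/11)²) + 91518) = 1/(129*(1 + 400/121) + 91518) = 1/(129*(521/121) + 91518) = 1/(67209/121 + 91518) = 1/(11140887/121) = 121/11140887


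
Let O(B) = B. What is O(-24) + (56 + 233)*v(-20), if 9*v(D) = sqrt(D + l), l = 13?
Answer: -24 + 289*I*sqrt(7)/9 ≈ -24.0 + 84.958*I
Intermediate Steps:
v(D) = sqrt(13 + D)/9 (v(D) = sqrt(D + 13)/9 = sqrt(13 + D)/9)
O(-24) + (56 + 233)*v(-20) = -24 + (56 + 233)*(sqrt(13 - 20)/9) = -24 + 289*(sqrt(-7)/9) = -24 + 289*((I*sqrt(7))/9) = -24 + 289*(I*sqrt(7)/9) = -24 + 289*I*sqrt(7)/9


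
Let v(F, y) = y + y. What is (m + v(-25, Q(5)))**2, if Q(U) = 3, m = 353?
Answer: 128881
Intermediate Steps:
v(F, y) = 2*y
(m + v(-25, Q(5)))**2 = (353 + 2*3)**2 = (353 + 6)**2 = 359**2 = 128881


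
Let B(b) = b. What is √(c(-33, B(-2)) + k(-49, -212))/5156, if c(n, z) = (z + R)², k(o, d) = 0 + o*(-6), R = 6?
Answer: √310/5156 ≈ 0.0034148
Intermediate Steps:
k(o, d) = -6*o (k(o, d) = 0 - 6*o = -6*o)
c(n, z) = (6 + z)² (c(n, z) = (z + 6)² = (6 + z)²)
√(c(-33, B(-2)) + k(-49, -212))/5156 = √((6 - 2)² - 6*(-49))/5156 = √(4² + 294)*(1/5156) = √(16 + 294)*(1/5156) = √310*(1/5156) = √310/5156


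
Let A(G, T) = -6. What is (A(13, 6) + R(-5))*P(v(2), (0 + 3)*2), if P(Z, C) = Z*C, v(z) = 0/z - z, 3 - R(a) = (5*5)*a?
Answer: -1464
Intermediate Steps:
R(a) = 3 - 25*a (R(a) = 3 - 5*5*a = 3 - 25*a)
v(z) = -z (v(z) = 0 - z = -z)
P(Z, C) = C*Z
(A(13, 6) + R(-5))*P(v(2), (0 + 3)*2) = (-6 + (3 - 25*(-5)))*(((0 + 3)*2)*(-1*2)) = (-6 + (3 + 125))*((3*2)*(-2)) = (-6 + 128)*(6*(-2)) = 122*(-12) = -1464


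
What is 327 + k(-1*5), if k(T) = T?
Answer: 322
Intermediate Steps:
327 + k(-1*5) = 327 - 1*5 = 327 - 5 = 322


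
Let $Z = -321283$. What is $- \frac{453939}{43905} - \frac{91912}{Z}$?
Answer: $- \frac{47269162459}{4701976705} \approx -10.053$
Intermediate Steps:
$- \frac{453939}{43905} - \frac{91912}{Z} = - \frac{453939}{43905} - \frac{91912}{-321283} = \left(-453939\right) \frac{1}{43905} - - \frac{91912}{321283} = - \frac{151313}{14635} + \frac{91912}{321283} = - \frac{47269162459}{4701976705}$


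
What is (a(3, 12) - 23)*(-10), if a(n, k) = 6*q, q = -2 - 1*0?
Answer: 350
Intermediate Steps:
q = -2 (q = -2 + 0 = -2)
a(n, k) = -12 (a(n, k) = 6*(-2) = -12)
(a(3, 12) - 23)*(-10) = (-12 - 23)*(-10) = -35*(-10) = 350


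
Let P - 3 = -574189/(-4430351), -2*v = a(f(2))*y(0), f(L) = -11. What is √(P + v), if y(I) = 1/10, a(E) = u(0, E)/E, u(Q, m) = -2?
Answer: √741118372897146090/487338610 ≈ 1.7665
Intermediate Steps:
a(E) = -2/E
y(I) = ⅒
v = -1/110 (v = -(-2/(-11))/(2*10) = -(-2*(-1/11))/(2*10) = -1/(11*10) = -½*1/55 = -1/110 ≈ -0.0090909)
P = 13865242/4430351 (P = 3 - 574189/(-4430351) = 3 - 574189*(-1/4430351) = 3 + 574189/4430351 = 13865242/4430351 ≈ 3.1296)
√(P + v) = √(13865242/4430351 - 1/110) = √(1520746269/487338610) = √741118372897146090/487338610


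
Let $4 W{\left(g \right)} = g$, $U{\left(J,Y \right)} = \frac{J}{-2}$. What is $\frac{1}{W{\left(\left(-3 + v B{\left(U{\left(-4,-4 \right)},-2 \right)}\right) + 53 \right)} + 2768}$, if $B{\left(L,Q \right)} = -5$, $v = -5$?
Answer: $\frac{4}{11147} \approx 0.00035884$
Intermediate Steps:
$U{\left(J,Y \right)} = - \frac{J}{2}$ ($U{\left(J,Y \right)} = J \left(- \frac{1}{2}\right) = - \frac{J}{2}$)
$W{\left(g \right)} = \frac{g}{4}$
$\frac{1}{W{\left(\left(-3 + v B{\left(U{\left(-4,-4 \right)},-2 \right)}\right) + 53 \right)} + 2768} = \frac{1}{\frac{\left(-3 - -25\right) + 53}{4} + 2768} = \frac{1}{\frac{\left(-3 + 25\right) + 53}{4} + 2768} = \frac{1}{\frac{22 + 53}{4} + 2768} = \frac{1}{\frac{1}{4} \cdot 75 + 2768} = \frac{1}{\frac{75}{4} + 2768} = \frac{1}{\frac{11147}{4}} = \frac{4}{11147}$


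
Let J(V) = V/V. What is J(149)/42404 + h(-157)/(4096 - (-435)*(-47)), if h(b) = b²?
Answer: -1045199847/693262996 ≈ -1.5077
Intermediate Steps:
J(V) = 1
J(149)/42404 + h(-157)/(4096 - (-435)*(-47)) = 1/42404 + (-157)²/(4096 - (-435)*(-47)) = 1*(1/42404) + 24649/(4096 - 1*20445) = 1/42404 + 24649/(4096 - 20445) = 1/42404 + 24649/(-16349) = 1/42404 + 24649*(-1/16349) = 1/42404 - 24649/16349 = -1045199847/693262996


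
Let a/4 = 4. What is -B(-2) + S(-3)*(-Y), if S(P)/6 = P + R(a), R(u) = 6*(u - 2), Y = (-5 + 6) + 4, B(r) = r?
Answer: -2428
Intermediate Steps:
a = 16 (a = 4*4 = 16)
Y = 5 (Y = 1 + 4 = 5)
R(u) = -12 + 6*u (R(u) = 6*(-2 + u) = -12 + 6*u)
S(P) = 504 + 6*P (S(P) = 6*(P + (-12 + 6*16)) = 6*(P + (-12 + 96)) = 6*(P + 84) = 6*(84 + P) = 504 + 6*P)
-B(-2) + S(-3)*(-Y) = -1*(-2) + (504 + 6*(-3))*(-1*5) = 2 + (504 - 18)*(-5) = 2 + 486*(-5) = 2 - 2430 = -2428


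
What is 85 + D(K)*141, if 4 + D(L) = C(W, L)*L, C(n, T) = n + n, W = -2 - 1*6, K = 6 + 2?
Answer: -18527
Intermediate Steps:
K = 8
W = -8 (W = -2 - 6 = -8)
C(n, T) = 2*n
D(L) = -4 - 16*L (D(L) = -4 + (2*(-8))*L = -4 - 16*L)
85 + D(K)*141 = 85 + (-4 - 16*8)*141 = 85 + (-4 - 128)*141 = 85 - 132*141 = 85 - 18612 = -18527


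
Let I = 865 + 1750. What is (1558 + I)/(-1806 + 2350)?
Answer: 4173/544 ≈ 7.6710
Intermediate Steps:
I = 2615
(1558 + I)/(-1806 + 2350) = (1558 + 2615)/(-1806 + 2350) = 4173/544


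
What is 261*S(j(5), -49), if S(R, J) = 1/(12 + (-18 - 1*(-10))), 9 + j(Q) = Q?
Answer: 261/4 ≈ 65.250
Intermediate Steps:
j(Q) = -9 + Q
S(R, J) = ¼ (S(R, J) = 1/(12 + (-18 + 10)) = 1/(12 - 8) = 1/4 = ¼)
261*S(j(5), -49) = 261*(¼) = 261/4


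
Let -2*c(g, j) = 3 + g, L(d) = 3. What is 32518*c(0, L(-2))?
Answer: -48777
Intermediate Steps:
c(g, j) = -3/2 - g/2 (c(g, j) = -(3 + g)/2 = -3/2 - g/2)
32518*c(0, L(-2)) = 32518*(-3/2 - 1/2*0) = 32518*(-3/2 + 0) = 32518*(-3/2) = -48777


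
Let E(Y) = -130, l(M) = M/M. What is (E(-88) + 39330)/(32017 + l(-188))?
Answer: 2800/2287 ≈ 1.2243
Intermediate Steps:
l(M) = 1
(E(-88) + 39330)/(32017 + l(-188)) = (-130 + 39330)/(32017 + 1) = 39200/32018 = 39200*(1/32018) = 2800/2287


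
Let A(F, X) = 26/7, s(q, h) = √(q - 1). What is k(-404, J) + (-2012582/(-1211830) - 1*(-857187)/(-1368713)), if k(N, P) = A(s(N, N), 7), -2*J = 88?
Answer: 27568004958916/5805266161765 ≈ 4.7488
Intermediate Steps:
J = -44 (J = -½*88 = -44)
s(q, h) = √(-1 + q)
A(F, X) = 26/7 (A(F, X) = 26*(⅐) = 26/7)
k(N, P) = 26/7
k(-404, J) + (-2012582/(-1211830) - 1*(-857187)/(-1368713)) = 26/7 + (-2012582/(-1211830) - 1*(-857187)/(-1368713)) = 26/7 + (-2012582*(-1/1211830) + 857187*(-1/1368713)) = 26/7 + (1006291/605915 - 857187/1368713) = 26/7 + 857941112378/829323737395 = 27568004958916/5805266161765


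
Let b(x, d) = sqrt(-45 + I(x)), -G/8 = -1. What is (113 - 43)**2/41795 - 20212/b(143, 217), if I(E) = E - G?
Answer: 980/8359 - 10106*sqrt(10)/15 ≈ -2130.4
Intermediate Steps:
G = 8 (G = -8*(-1) = 8)
I(E) = -8 + E (I(E) = E - 1*8 = E - 8 = -8 + E)
b(x, d) = sqrt(-53 + x) (b(x, d) = sqrt(-45 + (-8 + x)) = sqrt(-53 + x))
(113 - 43)**2/41795 - 20212/b(143, 217) = (113 - 43)**2/41795 - 20212/sqrt(-53 + 143) = 70**2*(1/41795) - 20212*sqrt(10)/30 = 4900*(1/41795) - 20212*sqrt(10)/30 = 980/8359 - 10106*sqrt(10)/15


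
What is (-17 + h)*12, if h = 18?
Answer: 12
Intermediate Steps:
(-17 + h)*12 = (-17 + 18)*12 = 1*12 = 12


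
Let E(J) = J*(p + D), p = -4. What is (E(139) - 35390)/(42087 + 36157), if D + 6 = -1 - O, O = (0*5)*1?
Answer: -36919/78244 ≈ -0.47184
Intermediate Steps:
O = 0 (O = 0*1 = 0)
D = -7 (D = -6 + (-1 - 1*0) = -6 + (-1 + 0) = -6 - 1 = -7)
E(J) = -11*J (E(J) = J*(-4 - 7) = J*(-11) = -11*J)
(E(139) - 35390)/(42087 + 36157) = (-11*139 - 35390)/(42087 + 36157) = (-1529 - 35390)/78244 = -36919*1/78244 = -36919/78244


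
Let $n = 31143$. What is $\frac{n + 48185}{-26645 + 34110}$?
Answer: $\frac{79328}{7465} \approx 10.627$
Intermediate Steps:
$\frac{n + 48185}{-26645 + 34110} = \frac{31143 + 48185}{-26645 + 34110} = \frac{79328}{7465}$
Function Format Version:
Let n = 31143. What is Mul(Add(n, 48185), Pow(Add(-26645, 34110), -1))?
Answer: Rational(79328, 7465) ≈ 10.627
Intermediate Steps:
Mul(Add(n, 48185), Pow(Add(-26645, 34110), -1)) = Mul(Add(31143, 48185), Pow(Add(-26645, 34110), -1)) = Mul(79328, Pow(7465, -1)) = Mul(79328, Rational(1, 7465)) = Rational(79328, 7465)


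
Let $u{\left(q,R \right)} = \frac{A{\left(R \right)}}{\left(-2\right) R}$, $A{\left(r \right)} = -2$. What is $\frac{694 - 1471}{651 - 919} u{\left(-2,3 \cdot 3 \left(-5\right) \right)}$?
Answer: $- \frac{259}{4020} \approx -0.064428$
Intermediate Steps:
$u{\left(q,R \right)} = \frac{1}{R}$ ($u{\left(q,R \right)} = - \frac{2}{\left(-2\right) R} = - 2 \left(- \frac{1}{2 R}\right) = \frac{1}{R}$)
$\frac{694 - 1471}{651 - 919} u{\left(-2,3 \cdot 3 \left(-5\right) \right)} = \frac{\left(694 - 1471\right) \frac{1}{651 - 919}}{3 \cdot 3 \left(-5\right)} = \frac{\left(-777\right) \frac{1}{-268}}{9 \left(-5\right)} = \frac{\left(-777\right) \left(- \frac{1}{268}\right)}{-45} = \frac{777}{268} \left(- \frac{1}{45}\right) = - \frac{259}{4020}$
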